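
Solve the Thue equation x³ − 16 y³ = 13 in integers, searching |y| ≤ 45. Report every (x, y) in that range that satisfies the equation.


The equation is x³ - 16y³ = 13. For fixed y, x³ = 16·y³ + 13, so a solution requires the RHS to be a perfect cube.
Strategy: iterate y from -45 to 45, compute RHS = 16·y³ + 13, and check whether it is a (positive or negative) perfect cube.
Check small values of y:
  y = 0: RHS = 13 is not a perfect cube.
  y = 1: RHS = 29 is not a perfect cube.
  y = -1: RHS = -3 is not a perfect cube.
  y = 2: RHS = 141 is not a perfect cube.
  y = -2: RHS = -115 is not a perfect cube.
  y = 3: RHS = 445 is not a perfect cube.
  y = -3: RHS = -419 is not a perfect cube.
Continuing the search up to |y| = 45 finds no solutions either.
No (x, y) in the scanned range satisfies the equation.

No integer solutions with |y| ≤ 45.


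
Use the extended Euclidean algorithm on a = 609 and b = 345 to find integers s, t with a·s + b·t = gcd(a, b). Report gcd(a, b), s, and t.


Euclidean algorithm on (609, 345) — divide until remainder is 0:
  609 = 1 · 345 + 264
  345 = 1 · 264 + 81
  264 = 3 · 81 + 21
  81 = 3 · 21 + 18
  21 = 1 · 18 + 3
  18 = 6 · 3 + 0
gcd(609, 345) = 3.
Track Bezout coefficients alongside the remainders: start with r₀ = 609 = a·1 + b·0 (s = 1, t = 0) and r₁ = 345 = a·0 + b·1 (s = 0, t = 1); each new remainder r_{k+1} = r_{k-1} − q_k·r_k inherits s_{k+1} = s_{k-1} − q_k·s_k, t_{k+1} = t_{k-1} − q_k·t_k, so r_k = a·s_k + b·t_k at every step:
  q = 1: r = 264, s = 1 − 1·0 = 1, t = 0 − 1·1 = -1  (check: 609·1 + 345·(-1) = 264)
  q = 1: r = 81, s = 0 − 1·1 = -1, t = 1 − 1·(-1) = 2  (check: 609·(-1) + 345·2 = 81)
  q = 3: r = 21, s = 1 − 3·(-1) = 4, t = -1 − 3·2 = -7  (check: 609·4 + 345·(-7) = 21)
  q = 3: r = 18, s = -1 − 3·4 = -13, t = 2 − 3·(-7) = 23  (check: 609·(-13) + 345·23 = 18)
  q = 1: r = 3, s = 4 − 1·(-13) = 17, t = -7 − 1·23 = -30  (check: 609·17 + 345·(-30) = 3)
The row with r = 3 (the gcd) gives the Bezout coefficients s = 17, t = -30.
Result: 609 · (17) + 345 · (-30) = 3.

gcd(609, 345) = 3; s = 17, t = -30 (check: 609·17 + 345·(-30) = 3).


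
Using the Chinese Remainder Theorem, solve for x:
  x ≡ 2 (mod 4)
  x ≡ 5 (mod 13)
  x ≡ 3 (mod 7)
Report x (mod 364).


Moduli 4, 13, 7 are pairwise coprime; by CRT there is a unique solution modulo M = 4 · 13 · 7 = 364.
Solve pairwise, accumulating the modulus:
  Start with x ≡ 2 (mod 4).
  Combine with x ≡ 5 (mod 13): since gcd(4, 13) = 1, we get a unique residue mod 52.
    Write x = 2 + 4·t and substitute into x ≡ 5 (mod 13): 4·t ≡ 5 − 2 = 3 (mod 13).
    The inverse of 4 mod 13 is 10 (since 4·10 = 40 = 3·13 + 1), so t ≡ 10·3 = 30 ≡ 4 (mod 13).
    Then x = 2 + 4·4 = 18, valid modulo lcm(4, 13) = 52: x ≡ 18 (mod 52).
  Combine with x ≡ 3 (mod 7): since gcd(52, 7) = 1, we get a unique residue mod 364.
    Write x = 18 + 52·t and substitute into x ≡ 3 (mod 7): 52·t ≡ 3 − 18 = -15 (mod 7).
    Reduce coefficients mod 7: 3·t ≡ 6 (mod 7).
    The inverse of 3 mod 7 is 5 (since 3·5 = 15 = 2·7 + 1), so t ≡ 5·6 = 30 ≡ 2 (mod 7).
    Then x = 18 + 52·2 = 122, valid modulo lcm(52, 7) = 364: x ≡ 122 (mod 364).
Verify: 122 mod 4 = 2 ✓, 122 mod 13 = 5 ✓, 122 mod 7 = 3 ✓.

x ≡ 122 (mod 364).


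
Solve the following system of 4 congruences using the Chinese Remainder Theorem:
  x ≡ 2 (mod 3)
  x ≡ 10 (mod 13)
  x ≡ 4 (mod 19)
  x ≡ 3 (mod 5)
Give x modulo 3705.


Product of moduli M = 3 · 13 · 19 · 5 = 3705.
Merge one congruence at a time:
  Start: x ≡ 2 (mod 3).
  Combine with x ≡ 10 (mod 13); new modulus lcm = 39.
    Write x = 2 + 3·t and substitute into x ≡ 10 (mod 13): 3·t ≡ 10 − 2 = 8 (mod 13).
    The inverse of 3 mod 13 is 9 (since 3·9 = 27 = 2·13 + 1), so t ≡ 9·8 = 72 ≡ 7 (mod 13).
    Then x = 2 + 3·7 = 23, valid modulo lcm(3, 13) = 39: x ≡ 23 (mod 39).
  Combine with x ≡ 4 (mod 19); new modulus lcm = 741.
    Write x = 23 + 39·t and substitute into x ≡ 4 (mod 19): 39·t ≡ 4 − 23 = -19 (mod 19).
    Reduce coefficients mod 19: 1·t ≡ 0 (mod 19).
    So t ≡ 0 (mod 19).
    Then x = 23 + 39·0 = 23, valid modulo lcm(39, 19) = 741: x ≡ 23 (mod 741).
  Combine with x ≡ 3 (mod 5); new modulus lcm = 3705.
    Write x = 23 + 741·t and substitute into x ≡ 3 (mod 5): 741·t ≡ 3 − 23 = -20 (mod 5).
    Reduce coefficients mod 5: 1·t ≡ 0 (mod 5).
    So t ≡ 0 (mod 5).
    Then x = 23 + 741·0 = 23, valid modulo lcm(741, 5) = 3705: x ≡ 23 (mod 3705).
Verify against each original: 23 mod 3 = 2, 23 mod 13 = 10, 23 mod 19 = 4, 23 mod 5 = 3.

x ≡ 23 (mod 3705).


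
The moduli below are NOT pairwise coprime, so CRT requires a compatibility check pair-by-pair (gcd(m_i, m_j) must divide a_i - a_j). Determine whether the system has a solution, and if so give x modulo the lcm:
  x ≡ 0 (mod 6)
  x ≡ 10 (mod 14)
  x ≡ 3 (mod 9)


Moduli 6, 14, 9 are not pairwise coprime, so CRT works modulo lcm(m_i) when all pairwise compatibility conditions hold.
Pairwise compatibility: gcd(m_i, m_j) must divide a_i - a_j for every pair.
Merge one congruence at a time:
  Start: x ≡ 0 (mod 6).
  Combine with x ≡ 10 (mod 14): gcd(6, 14) = 2; 10 - 0 = 10, which IS divisible by 2, so compatible.
    Write x = 0 + 6·t and substitute into x ≡ 10 (mod 14): 6·t ≡ 10 − 0 = 10 (mod 14).
    Divide the congruence (and modulus) by g = 2: 3·t ≡ 5 (mod 7).
    The inverse of 3 mod 7 is 5 (since 3·5 = 15 = 2·7 + 1), so t ≡ 5·5 = 25 ≡ 4 (mod 7).
    Then x = 0 + 6·4 = 24, valid modulo lcm(6, 14) = 42: x ≡ 24 (mod 42).
  Combine with x ≡ 3 (mod 9): gcd(42, 9) = 3; 3 - 24 = -21, which IS divisible by 3, so compatible.
    Write x = 24 + 42·t and substitute into x ≡ 3 (mod 9): 42·t ≡ 3 − 24 = -21 (mod 9).
    Divide the congruence (and modulus) by g = 3: 14·t ≡ -7 (mod 3).
    Reduce coefficients mod 3: 2·t ≡ 2 (mod 3).
    The inverse of 2 mod 3 is 2 (since 2·2 = 4 = 1·3 + 1), so t ≡ 2·2 = 4 ≡ 1 (mod 3).
    Then x = 24 + 42·1 = 66, valid modulo lcm(42, 9) = 126: x ≡ 66 (mod 126).
Verify: 66 mod 6 = 0, 66 mod 14 = 10, 66 mod 9 = 3.

x ≡ 66 (mod 126).


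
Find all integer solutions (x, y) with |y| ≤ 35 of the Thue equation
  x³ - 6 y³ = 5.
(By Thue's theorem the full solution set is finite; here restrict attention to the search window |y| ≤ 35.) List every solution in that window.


The equation is x³ - 6y³ = 5. For fixed y, x³ = 6·y³ + 5, so a solution requires the RHS to be a perfect cube.
Strategy: iterate y from -35 to 35, compute RHS = 6·y³ + 5, and check whether it is a (positive or negative) perfect cube.
Check small values of y:
  y = 0: RHS = 5 is not a perfect cube.
  y = 1: RHS = 11 is not a perfect cube.
  y = -1: RHS = -1 = (-1)³ ⇒ x = -1 works.
  y = 2: RHS = 53 is not a perfect cube.
  y = -2: RHS = -43 is not a perfect cube.
  y = 3: RHS = 167 is not a perfect cube.
  y = -3: RHS = -157 is not a perfect cube.
Continuing the search up to |y| = 35 finds no further solutions beyond those listed.
Collected solutions: (-1, -1).

Solutions (with |y| ≤ 35): (-1, -1).


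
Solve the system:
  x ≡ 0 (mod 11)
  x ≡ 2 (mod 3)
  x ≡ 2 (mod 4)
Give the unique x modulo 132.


Moduli 11, 3, 4 are pairwise coprime; by CRT there is a unique solution modulo M = 11 · 3 · 4 = 132.
Solve pairwise, accumulating the modulus:
  Start with x ≡ 0 (mod 11).
  Combine with x ≡ 2 (mod 3): since gcd(11, 3) = 1, we get a unique residue mod 33.
    Write x = 0 + 11·t and substitute into x ≡ 2 (mod 3): 11·t ≡ 2 − 0 = 2 (mod 3).
    Reduce coefficients mod 3: 2·t ≡ 2 (mod 3).
    The inverse of 2 mod 3 is 2 (since 2·2 = 4 = 1·3 + 1), so t ≡ 2·2 = 4 ≡ 1 (mod 3).
    Then x = 0 + 11·1 = 11, valid modulo lcm(11, 3) = 33: x ≡ 11 (mod 33).
  Combine with x ≡ 2 (mod 4): since gcd(33, 4) = 1, we get a unique residue mod 132.
    Write x = 11 + 33·t and substitute into x ≡ 2 (mod 4): 33·t ≡ 2 − 11 = -9 (mod 4).
    Reduce coefficients mod 4: 1·t ≡ 3 (mod 4).
    So t ≡ 3 (mod 4).
    Then x = 11 + 33·3 = 110, valid modulo lcm(33, 4) = 132: x ≡ 110 (mod 132).
Verify: 110 mod 11 = 0 ✓, 110 mod 3 = 2 ✓, 110 mod 4 = 2 ✓.

x ≡ 110 (mod 132).


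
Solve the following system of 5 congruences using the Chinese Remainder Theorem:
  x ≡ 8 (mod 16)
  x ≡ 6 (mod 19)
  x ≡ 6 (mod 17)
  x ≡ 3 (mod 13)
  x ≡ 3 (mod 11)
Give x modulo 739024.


Product of moduli M = 16 · 19 · 17 · 13 · 11 = 739024.
Merge one congruence at a time:
  Start: x ≡ 8 (mod 16).
  Combine with x ≡ 6 (mod 19); new modulus lcm = 304.
    Write x = 8 + 16·t and substitute into x ≡ 6 (mod 19): 16·t ≡ 6 − 8 = -2 (mod 19).
    Reduce coefficients mod 19: 16·t ≡ 17 (mod 19).
    The inverse of 16 mod 19 is 6 (since 16·6 = 96 = 5·19 + 1), so t ≡ 6·17 = 102 ≡ 7 (mod 19).
    Then x = 8 + 16·7 = 120, valid modulo lcm(16, 19) = 304: x ≡ 120 (mod 304).
  Combine with x ≡ 6 (mod 17); new modulus lcm = 5168.
    Write x = 120 + 304·t and substitute into x ≡ 6 (mod 17): 304·t ≡ 6 − 120 = -114 (mod 17).
    Reduce coefficients mod 17: 15·t ≡ 5 (mod 17).
    The inverse of 15 mod 17 is 8 (since 15·8 = 120 = 7·17 + 1), so t ≡ 8·5 = 40 ≡ 6 (mod 17).
    Then x = 120 + 304·6 = 1944, valid modulo lcm(304, 17) = 5168: x ≡ 1944 (mod 5168).
  Combine with x ≡ 3 (mod 13); new modulus lcm = 67184.
    Write x = 1944 + 5168·t and substitute into x ≡ 3 (mod 13): 5168·t ≡ 3 − 1944 = -1941 (mod 13).
    Reduce coefficients mod 13: 7·t ≡ 9 (mod 13).
    The inverse of 7 mod 13 is 2 (since 7·2 = 14 = 1·13 + 1), so t ≡ 2·9 = 18 ≡ 5 (mod 13).
    Then x = 1944 + 5168·5 = 27784, valid modulo lcm(5168, 13) = 67184: x ≡ 27784 (mod 67184).
  Combine with x ≡ 3 (mod 11); new modulus lcm = 739024.
    Write x = 27784 + 67184·t and substitute into x ≡ 3 (mod 11): 67184·t ≡ 3 − 27784 = -27781 (mod 11).
    Reduce coefficients mod 11: 7·t ≡ 5 (mod 11).
    The inverse of 7 mod 11 is 8 (since 7·8 = 56 = 5·11 + 1), so t ≡ 8·5 = 40 ≡ 7 (mod 11).
    Then x = 27784 + 67184·7 = 498072, valid modulo lcm(67184, 11) = 739024: x ≡ 498072 (mod 739024).
Verify against each original: 498072 mod 16 = 8, 498072 mod 19 = 6, 498072 mod 17 = 6, 498072 mod 13 = 3, 498072 mod 11 = 3.

x ≡ 498072 (mod 739024).


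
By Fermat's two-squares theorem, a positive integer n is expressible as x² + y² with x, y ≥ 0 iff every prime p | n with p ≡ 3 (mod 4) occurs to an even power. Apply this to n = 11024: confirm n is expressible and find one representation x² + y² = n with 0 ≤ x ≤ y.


Step 1: Factor n = 11024 = 2^4 · 13 · 53.
Step 2: Check the mod-4 condition on each prime factor: 2 = 2 (special); 13 ≡ 1 (mod 4), exponent 1; 53 ≡ 1 (mod 4), exponent 1.
All primes ≡ 3 (mod 4) appear to even exponent (or don't appear), so by the two-squares theorem n IS expressible as a sum of two squares.
Step 3: Build a representation. Group n = k² · m with k = 4 and m = 13 · 53 = 689 (a product of primes ≡ 1 (mod 4)); a representation of m scales to one of n via (k·x)² + (k·y)² = k²(x² + y²). Each prime p ≡ 1 (mod 4) is itself a sum of two squares; find a² by testing p − a² for a perfect square:
  13: 13 − 1² = 12, 13 − 2² = 9 = 3² ⇒ 13 = 2² + 3².
  53: 53 − 1² = 52, 53 − 2² = 49 = 7² ⇒ 53 = 2² + 7².
  Combine using the Brahmagupta–Fibonacci identity (a² + b²)(c² + d²) = (ac − bd)² + (ad + bc)² = (ac + bd)² + (ad − bc)²:
  13 · 53 = 689: from (2² + 3²)(2² + 7²), take (2·2 − 3·7, 2·7 + 3·2) = (4 − 21, 14 + 6) = (-17, 20); dropping signs (only squares matter) gives (17, 20); check 17² + 20² = 289 + 400 = 689 ✓.
  Scale by k = 4: (4·17, 4·20) = (68, 80).
Step 4: Order so x ≤ y and verify: 68² + 80² = 4624 + 6400 = 11024 = n. ✓

n = 11024 = 68² + 80² (one valid representation with x ≤ y).


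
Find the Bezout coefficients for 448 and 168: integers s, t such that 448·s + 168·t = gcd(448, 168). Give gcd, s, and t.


Euclidean algorithm on (448, 168) — divide until remainder is 0:
  448 = 2 · 168 + 112
  168 = 1 · 112 + 56
  112 = 2 · 56 + 0
gcd(448, 168) = 56.
Track Bezout coefficients alongside the remainders: start with r₀ = 448 = a·1 + b·0 (s = 1, t = 0) and r₁ = 168 = a·0 + b·1 (s = 0, t = 1); each new remainder r_{k+1} = r_{k-1} − q_k·r_k inherits s_{k+1} = s_{k-1} − q_k·s_k, t_{k+1} = t_{k-1} − q_k·t_k, so r_k = a·s_k + b·t_k at every step:
  q = 2: r = 112, s = 1 − 2·0 = 1, t = 0 − 2·1 = -2  (check: 448·1 + 168·(-2) = 112)
  q = 1: r = 56, s = 0 − 1·1 = -1, t = 1 − 1·(-2) = 3  (check: 448·(-1) + 168·3 = 56)
The row with r = 56 (the gcd) gives the Bezout coefficients s = -1, t = 3.
Result: 448 · (-1) + 168 · (3) = 56.

gcd(448, 168) = 56; s = -1, t = 3 (check: 448·(-1) + 168·3 = 56).


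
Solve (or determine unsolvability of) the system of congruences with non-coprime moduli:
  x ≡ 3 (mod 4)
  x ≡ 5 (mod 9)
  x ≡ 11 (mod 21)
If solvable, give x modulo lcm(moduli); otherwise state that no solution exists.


Moduli 4, 9, 21 are not pairwise coprime, so CRT works modulo lcm(m_i) when all pairwise compatibility conditions hold.
Pairwise compatibility: gcd(m_i, m_j) must divide a_i - a_j for every pair.
Merge one congruence at a time:
  Start: x ≡ 3 (mod 4).
  Combine with x ≡ 5 (mod 9): gcd(4, 9) = 1; 5 - 3 = 2, which IS divisible by 1, so compatible.
    Write x = 3 + 4·t and substitute into x ≡ 5 (mod 9): 4·t ≡ 5 − 3 = 2 (mod 9).
    The inverse of 4 mod 9 is 7 (since 4·7 = 28 = 3·9 + 1), so t ≡ 7·2 = 14 ≡ 5 (mod 9).
    Then x = 3 + 4·5 = 23, valid modulo lcm(4, 9) = 36: x ≡ 23 (mod 36).
  Combine with x ≡ 11 (mod 21): gcd(36, 21) = 3; 11 - 23 = -12, which IS divisible by 3, so compatible.
    Write x = 23 + 36·t and substitute into x ≡ 11 (mod 21): 36·t ≡ 11 − 23 = -12 (mod 21).
    Divide the congruence (and modulus) by g = 3: 12·t ≡ -4 (mod 7).
    Reduce coefficients mod 7: 5·t ≡ 3 (mod 7).
    The inverse of 5 mod 7 is 3 (since 5·3 = 15 = 2·7 + 1), so t ≡ 3·3 = 9 ≡ 2 (mod 7).
    Then x = 23 + 36·2 = 95, valid modulo lcm(36, 21) = 252: x ≡ 95 (mod 252).
Verify: 95 mod 4 = 3, 95 mod 9 = 5, 95 mod 21 = 11.

x ≡ 95 (mod 252).


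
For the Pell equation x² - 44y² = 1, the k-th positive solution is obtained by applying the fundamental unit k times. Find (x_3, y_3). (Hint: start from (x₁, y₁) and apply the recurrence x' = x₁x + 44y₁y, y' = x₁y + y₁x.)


Step 1: Find the fundamental solution (x₁, y₁) of x² - 44y² = 1.
  Expand √44 as a continued fraction. a₀ = ⌊√44⌋ = 6; iterate m_{k+1} = d_k·a_k − m_k, d_{k+1} = (44 − m_{k+1}²)/d_k, a_{k+1} = ⌊(a₀ + m_{k+1})/d_{k+1}⌋ (starting m₀ = 0, d₀ = 1), with convergents p_k = a_k·p_{k-1} + p_{k-2}, q_k = a_k·q_{k-1} + q_{k-2} (p₋₁ = 1, q₋₁ = 0):
  k = 0: a₀ = 6; p₀/q₀ = 6/1; p₀² − 44·q₀² = 36 − 44 = -8.
  k = 1: m = 6, d = 8, a = ⌊(6 + 6)/8⌋ = 1; p/q = (1·6 + 1)/(1·1 + 0) = 7/1; p² − 44·q² = 49 − 44 = 5.
  k = 2: m = 2, d = 5, a = ⌊(6 + 2)/5⌋ = 1; p/q = (1·7 + 6)/(1·1 + 1) = 13/2; p² − 44·q² = 169 − 176 = -7.
  k = 3: m = 3, d = 7, a = ⌊(6 + 3)/7⌋ = 1; p/q = (1·13 + 7)/(1·2 + 1) = 20/3; p² − 44·q² = 400 − 396 = 4.
  k = 4: m = 4, d = 4, a = ⌊(6 + 4)/4⌋ = 2; p/q = (2·20 + 13)/(2·3 + 2) = 53/8; p² − 44·q² = 2809 − 2816 = -7.
  k = 5: m = 4, d = 7, a = ⌊(6 + 4)/7⌋ = 1; p/q = (1·53 + 20)/(1·8 + 3) = 73/11; p² − 44·q² = 5329 − 5324 = 5.
  k = 6: m = 3, d = 5, a = ⌊(6 + 3)/5⌋ = 1; p/q = (1·73 + 53)/(1·11 + 8) = 126/19; p² − 44·q² = 15876 − 15884 = -8.
  k = 7: m = 2, d = 8, a = ⌊(6 + 2)/8⌋ = 1; p/q = (1·126 + 73)/(1·19 + 11) = 199/30; p² − 44·q² = 39601 − 39600 = 1.
  The first convergent with p² − 44·q² = 1 gives the fundamental solution (x₁, y₁) = (199, 30).
Step 2: Apply the recurrence (x_{n+1}, y_{n+1}) = (x₁x_n + 44y₁y_n, x₁y_n + y₁x_n) repeatedly.
  From (x_1, y_1) = (199, 30): x_2 = 199·199 + 44·30·30 = 79201; y_2 = 199·30 + 30·199 = 11940.
  From (x_2, y_2) = (79201, 11940): x_3 = 199·79201 + 44·30·11940 = 31521799; y_3 = 199·11940 + 30·79201 = 4752090.
Step 3: Verify x_3² - 44·y_3² = 993623812196401 - 993623812196400 = 1 (should be 1). ✓

(x_1, y_1) = (199, 30); (x_3, y_3) = (31521799, 4752090).


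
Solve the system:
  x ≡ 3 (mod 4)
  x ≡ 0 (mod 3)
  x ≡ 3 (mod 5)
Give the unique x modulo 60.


Moduli 4, 3, 5 are pairwise coprime; by CRT there is a unique solution modulo M = 4 · 3 · 5 = 60.
Solve pairwise, accumulating the modulus:
  Start with x ≡ 3 (mod 4).
  Combine with x ≡ 0 (mod 3): since gcd(4, 3) = 1, we get a unique residue mod 12.
    Write x = 3 + 4·t and substitute into x ≡ 0 (mod 3): 4·t ≡ 0 − 3 = -3 (mod 3).
    Reduce coefficients mod 3: 1·t ≡ 0 (mod 3).
    So t ≡ 0 (mod 3).
    Then x = 3 + 4·0 = 3, valid modulo lcm(4, 3) = 12: x ≡ 3 (mod 12).
  Combine with x ≡ 3 (mod 5): since gcd(12, 5) = 1, we get a unique residue mod 60.
    Write x = 3 + 12·t and substitute into x ≡ 3 (mod 5): 12·t ≡ 3 − 3 = 0 (mod 5).
    Reduce coefficients mod 5: 2·t ≡ 0 (mod 5).
    The inverse of 2 mod 5 is 3 (since 2·3 = 6 = 1·5 + 1), so t ≡ 3·0 = 0 ≡ 0 (mod 5).
    Then x = 3 + 12·0 = 3, valid modulo lcm(12, 5) = 60: x ≡ 3 (mod 60).
Verify: 3 mod 4 = 3 ✓, 3 mod 3 = 0 ✓, 3 mod 5 = 3 ✓.

x ≡ 3 (mod 60).


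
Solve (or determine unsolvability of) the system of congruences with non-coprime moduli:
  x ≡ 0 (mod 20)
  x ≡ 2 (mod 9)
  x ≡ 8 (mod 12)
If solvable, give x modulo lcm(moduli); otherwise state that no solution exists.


Moduli 20, 9, 12 are not pairwise coprime, so CRT works modulo lcm(m_i) when all pairwise compatibility conditions hold.
Pairwise compatibility: gcd(m_i, m_j) must divide a_i - a_j for every pair.
Merge one congruence at a time:
  Start: x ≡ 0 (mod 20).
  Combine with x ≡ 2 (mod 9): gcd(20, 9) = 1; 2 - 0 = 2, which IS divisible by 1, so compatible.
    Write x = 0 + 20·t and substitute into x ≡ 2 (mod 9): 20·t ≡ 2 − 0 = 2 (mod 9).
    Reduce coefficients mod 9: 2·t ≡ 2 (mod 9).
    The inverse of 2 mod 9 is 5 (since 2·5 = 10 = 1·9 + 1), so t ≡ 5·2 = 10 ≡ 1 (mod 9).
    Then x = 0 + 20·1 = 20, valid modulo lcm(20, 9) = 180: x ≡ 20 (mod 180).
  Combine with x ≡ 8 (mod 12): gcd(180, 12) = 12; 8 - 20 = -12, which IS divisible by 12, so compatible.
    Write x = 20 + 180·t and substitute into x ≡ 8 (mod 12): 180·t ≡ 8 − 20 = -12 (mod 12).
    Divide the congruence (and modulus) by g = 12: 15·t ≡ -1 (mod 1).
    Modulo 1 every t works; take t = 0.
    Then x = 20 + 180·0 = 20, valid modulo lcm(180, 12) = 180: x ≡ 20 (mod 180).
Verify: 20 mod 20 = 0, 20 mod 9 = 2, 20 mod 12 = 8.

x ≡ 20 (mod 180).


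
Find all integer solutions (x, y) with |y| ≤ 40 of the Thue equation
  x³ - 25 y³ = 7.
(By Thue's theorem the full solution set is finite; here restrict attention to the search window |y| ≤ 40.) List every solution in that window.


The equation is x³ - 25y³ = 7. For fixed y, x³ = 25·y³ + 7, so a solution requires the RHS to be a perfect cube.
Strategy: iterate y from -40 to 40, compute RHS = 25·y³ + 7, and check whether it is a (positive or negative) perfect cube.
Check small values of y:
  y = 0: RHS = 7 is not a perfect cube.
  y = 1: RHS = 32 is not a perfect cube.
  y = -1: RHS = -18 is not a perfect cube.
  y = 2: RHS = 207 is not a perfect cube.
  y = -2: RHS = -193 is not a perfect cube.
  y = 3: RHS = 682 is not a perfect cube.
  y = -3: RHS = -668 is not a perfect cube.
Continuing the search up to |y| = 40 finds no solutions either.
No (x, y) in the scanned range satisfies the equation.

No integer solutions with |y| ≤ 40.


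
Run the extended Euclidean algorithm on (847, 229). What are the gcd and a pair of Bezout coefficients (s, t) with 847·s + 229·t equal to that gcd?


Euclidean algorithm on (847, 229) — divide until remainder is 0:
  847 = 3 · 229 + 160
  229 = 1 · 160 + 69
  160 = 2 · 69 + 22
  69 = 3 · 22 + 3
  22 = 7 · 3 + 1
  3 = 3 · 1 + 0
gcd(847, 229) = 1.
Track Bezout coefficients alongside the remainders: start with r₀ = 847 = a·1 + b·0 (s = 1, t = 0) and r₁ = 229 = a·0 + b·1 (s = 0, t = 1); each new remainder r_{k+1} = r_{k-1} − q_k·r_k inherits s_{k+1} = s_{k-1} − q_k·s_k, t_{k+1} = t_{k-1} − q_k·t_k, so r_k = a·s_k + b·t_k at every step:
  q = 3: r = 160, s = 1 − 3·0 = 1, t = 0 − 3·1 = -3  (check: 847·1 + 229·(-3) = 160)
  q = 1: r = 69, s = 0 − 1·1 = -1, t = 1 − 1·(-3) = 4  (check: 847·(-1) + 229·4 = 69)
  q = 2: r = 22, s = 1 − 2·(-1) = 3, t = -3 − 2·4 = -11  (check: 847·3 + 229·(-11) = 22)
  q = 3: r = 3, s = -1 − 3·3 = -10, t = 4 − 3·(-11) = 37  (check: 847·(-10) + 229·37 = 3)
  q = 7: r = 1, s = 3 − 7·(-10) = 73, t = -11 − 7·37 = -270  (check: 847·73 + 229·(-270) = 1)
The row with r = 1 (the gcd) gives the Bezout coefficients s = 73, t = -270.
Result: 847 · (73) + 229 · (-270) = 1.

gcd(847, 229) = 1; s = 73, t = -270 (check: 847·73 + 229·(-270) = 1).


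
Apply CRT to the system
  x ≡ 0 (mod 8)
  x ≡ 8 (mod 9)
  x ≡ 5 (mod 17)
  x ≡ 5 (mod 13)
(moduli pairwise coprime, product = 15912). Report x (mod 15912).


Product of moduli M = 8 · 9 · 17 · 13 = 15912.
Merge one congruence at a time:
  Start: x ≡ 0 (mod 8).
  Combine with x ≡ 8 (mod 9); new modulus lcm = 72.
    Write x = 0 + 8·t and substitute into x ≡ 8 (mod 9): 8·t ≡ 8 − 0 = 8 (mod 9).
    The inverse of 8 mod 9 is 8 (since 8·8 = 64 = 7·9 + 1), so t ≡ 8·8 = 64 ≡ 1 (mod 9).
    Then x = 0 + 8·1 = 8, valid modulo lcm(8, 9) = 72: x ≡ 8 (mod 72).
  Combine with x ≡ 5 (mod 17); new modulus lcm = 1224.
    Write x = 8 + 72·t and substitute into x ≡ 5 (mod 17): 72·t ≡ 5 − 8 = -3 (mod 17).
    Reduce coefficients mod 17: 4·t ≡ 14 (mod 17).
    The inverse of 4 mod 17 is 13 (since 4·13 = 52 = 3·17 + 1), so t ≡ 13·14 = 182 ≡ 12 (mod 17).
    Then x = 8 + 72·12 = 872, valid modulo lcm(72, 17) = 1224: x ≡ 872 (mod 1224).
  Combine with x ≡ 5 (mod 13); new modulus lcm = 15912.
    Write x = 872 + 1224·t and substitute into x ≡ 5 (mod 13): 1224·t ≡ 5 − 872 = -867 (mod 13).
    Reduce coefficients mod 13: 2·t ≡ 4 (mod 13).
    The inverse of 2 mod 13 is 7 (since 2·7 = 14 = 1·13 + 1), so t ≡ 7·4 = 28 ≡ 2 (mod 13).
    Then x = 872 + 1224·2 = 3320, valid modulo lcm(1224, 13) = 15912: x ≡ 3320 (mod 15912).
Verify against each original: 3320 mod 8 = 0, 3320 mod 9 = 8, 3320 mod 17 = 5, 3320 mod 13 = 5.

x ≡ 3320 (mod 15912).


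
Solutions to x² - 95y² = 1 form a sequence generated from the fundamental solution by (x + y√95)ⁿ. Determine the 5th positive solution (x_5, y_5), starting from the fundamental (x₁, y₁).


Step 1: Find the fundamental solution (x₁, y₁) of x² - 95y² = 1.
  Expand √95 as a continued fraction. a₀ = ⌊√95⌋ = 9; iterate m_{k+1} = d_k·a_k − m_k, d_{k+1} = (95 − m_{k+1}²)/d_k, a_{k+1} = ⌊(a₀ + m_{k+1})/d_{k+1}⌋ (starting m₀ = 0, d₀ = 1), with convergents p_k = a_k·p_{k-1} + p_{k-2}, q_k = a_k·q_{k-1} + q_{k-2} (p₋₁ = 1, q₋₁ = 0):
  k = 0: a₀ = 9; p₀/q₀ = 9/1; p₀² − 95·q₀² = 81 − 95 = -14.
  k = 1: m = 9, d = 14, a = ⌊(9 + 9)/14⌋ = 1; p/q = (1·9 + 1)/(1·1 + 0) = 10/1; p² − 95·q² = 100 − 95 = 5.
  k = 2: m = 5, d = 5, a = ⌊(9 + 5)/5⌋ = 2; p/q = (2·10 + 9)/(2·1 + 1) = 29/3; p² − 95·q² = 841 − 855 = -14.
  k = 3: m = 5, d = 14, a = ⌊(9 + 5)/14⌋ = 1; p/q = (1·29 + 10)/(1·3 + 1) = 39/4; p² − 95·q² = 1521 − 1520 = 1.
  The first convergent with p² − 95·q² = 1 gives the fundamental solution (x₁, y₁) = (39, 4).
Step 2: Apply the recurrence (x_{n+1}, y_{n+1}) = (x₁x_n + 95y₁y_n, x₁y_n + y₁x_n) repeatedly.
  From (x_1, y_1) = (39, 4): x_2 = 39·39 + 95·4·4 = 3041; y_2 = 39·4 + 4·39 = 312.
  From (x_2, y_2) = (3041, 312): x_3 = 39·3041 + 95·4·312 = 237159; y_3 = 39·312 + 4·3041 = 24332.
  From (x_3, y_3) = (237159, 24332): x_4 = 39·237159 + 95·4·24332 = 18495361; y_4 = 39·24332 + 4·237159 = 1897584.
  From (x_4, y_4) = (18495361, 1897584): x_5 = 39·18495361 + 95·4·1897584 = 1442400999; y_5 = 39·1897584 + 4·18495361 = 147987220.
Step 3: Verify x_5² - 95·y_5² = 2080520641916198001 - 2080520641916198000 = 1 (should be 1). ✓

(x_1, y_1) = (39, 4); (x_5, y_5) = (1442400999, 147987220).


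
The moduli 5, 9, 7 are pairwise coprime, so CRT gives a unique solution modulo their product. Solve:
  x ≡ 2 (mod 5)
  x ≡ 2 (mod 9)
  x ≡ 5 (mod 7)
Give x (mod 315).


Moduli 5, 9, 7 are pairwise coprime; by CRT there is a unique solution modulo M = 5 · 9 · 7 = 315.
Solve pairwise, accumulating the modulus:
  Start with x ≡ 2 (mod 5).
  Combine with x ≡ 2 (mod 9): since gcd(5, 9) = 1, we get a unique residue mod 45.
    Write x = 2 + 5·t and substitute into x ≡ 2 (mod 9): 5·t ≡ 2 − 2 = 0 (mod 9).
    The inverse of 5 mod 9 is 2 (since 5·2 = 10 = 1·9 + 1), so t ≡ 2·0 = 0 ≡ 0 (mod 9).
    Then x = 2 + 5·0 = 2, valid modulo lcm(5, 9) = 45: x ≡ 2 (mod 45).
  Combine with x ≡ 5 (mod 7): since gcd(45, 7) = 1, we get a unique residue mod 315.
    Write x = 2 + 45·t and substitute into x ≡ 5 (mod 7): 45·t ≡ 5 − 2 = 3 (mod 7).
    Reduce coefficients mod 7: 3·t ≡ 3 (mod 7).
    The inverse of 3 mod 7 is 5 (since 3·5 = 15 = 2·7 + 1), so t ≡ 5·3 = 15 ≡ 1 (mod 7).
    Then x = 2 + 45·1 = 47, valid modulo lcm(45, 7) = 315: x ≡ 47 (mod 315).
Verify: 47 mod 5 = 2 ✓, 47 mod 9 = 2 ✓, 47 mod 7 = 5 ✓.

x ≡ 47 (mod 315).


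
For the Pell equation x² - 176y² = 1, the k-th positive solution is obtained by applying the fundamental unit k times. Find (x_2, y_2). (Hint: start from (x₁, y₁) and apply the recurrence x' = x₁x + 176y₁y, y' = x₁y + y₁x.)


Step 1: Find the fundamental solution (x₁, y₁) of x² - 176y² = 1.
  Expand √176 as a continued fraction. a₀ = ⌊√176⌋ = 13; iterate m_{k+1} = d_k·a_k − m_k, d_{k+1} = (176 − m_{k+1}²)/d_k, a_{k+1} = ⌊(a₀ + m_{k+1})/d_{k+1}⌋ (starting m₀ = 0, d₀ = 1), with convergents p_k = a_k·p_{k-1} + p_{k-2}, q_k = a_k·q_{k-1} + q_{k-2} (p₋₁ = 1, q₋₁ = 0):
  k = 0: a₀ = 13; p₀/q₀ = 13/1; p₀² − 176·q₀² = 169 − 176 = -7.
  k = 1: m = 13, d = 7, a = ⌊(13 + 13)/7⌋ = 3; p/q = (3·13 + 1)/(3·1 + 0) = 40/3; p² − 176·q² = 1600 − 1584 = 16.
  k = 2: m = 8, d = 16, a = ⌊(13 + 8)/16⌋ = 1; p/q = (1·40 + 13)/(1·3 + 1) = 53/4; p² − 176·q² = 2809 − 2816 = -7.
  k = 3: m = 8, d = 7, a = ⌊(13 + 8)/7⌋ = 3; p/q = (3·53 + 40)/(3·4 + 3) = 199/15; p² − 176·q² = 39601 − 39600 = 1.
  The first convergent with p² − 176·q² = 1 gives the fundamental solution (x₁, y₁) = (199, 15).
Step 2: Apply the recurrence (x_{n+1}, y_{n+1}) = (x₁x_n + 176y₁y_n, x₁y_n + y₁x_n) repeatedly.
  From (x_1, y_1) = (199, 15): x_2 = 199·199 + 176·15·15 = 79201; y_2 = 199·15 + 15·199 = 5970.
Step 3: Verify x_2² - 176·y_2² = 6272798401 - 6272798400 = 1 (should be 1). ✓

(x_1, y_1) = (199, 15); (x_2, y_2) = (79201, 5970).


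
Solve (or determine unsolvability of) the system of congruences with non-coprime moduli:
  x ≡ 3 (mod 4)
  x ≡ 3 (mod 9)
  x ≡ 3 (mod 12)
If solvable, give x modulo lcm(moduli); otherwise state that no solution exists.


Moduli 4, 9, 12 are not pairwise coprime, so CRT works modulo lcm(m_i) when all pairwise compatibility conditions hold.
Pairwise compatibility: gcd(m_i, m_j) must divide a_i - a_j for every pair.
Merge one congruence at a time:
  Start: x ≡ 3 (mod 4).
  Combine with x ≡ 3 (mod 9): gcd(4, 9) = 1; 3 - 3 = 0, which IS divisible by 1, so compatible.
    Write x = 3 + 4·t and substitute into x ≡ 3 (mod 9): 4·t ≡ 3 − 3 = 0 (mod 9).
    The inverse of 4 mod 9 is 7 (since 4·7 = 28 = 3·9 + 1), so t ≡ 7·0 = 0 ≡ 0 (mod 9).
    Then x = 3 + 4·0 = 3, valid modulo lcm(4, 9) = 36: x ≡ 3 (mod 36).
  Combine with x ≡ 3 (mod 12): gcd(36, 12) = 12; 3 - 3 = 0, which IS divisible by 12, so compatible.
    Write x = 3 + 36·t and substitute into x ≡ 3 (mod 12): 36·t ≡ 3 − 3 = 0 (mod 12).
    Divide the congruence (and modulus) by g = 12: 3·t ≡ 0 (mod 1).
    Modulo 1 every t works; take t = 0.
    Then x = 3 + 36·0 = 3, valid modulo lcm(36, 12) = 36: x ≡ 3 (mod 36).
Verify: 3 mod 4 = 3, 3 mod 9 = 3, 3 mod 12 = 3.

x ≡ 3 (mod 36).


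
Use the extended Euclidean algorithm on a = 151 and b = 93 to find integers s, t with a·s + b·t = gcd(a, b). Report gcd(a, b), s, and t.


Euclidean algorithm on (151, 93) — divide until remainder is 0:
  151 = 1 · 93 + 58
  93 = 1 · 58 + 35
  58 = 1 · 35 + 23
  35 = 1 · 23 + 12
  23 = 1 · 12 + 11
  12 = 1 · 11 + 1
  11 = 11 · 1 + 0
gcd(151, 93) = 1.
Track Bezout coefficients alongside the remainders: start with r₀ = 151 = a·1 + b·0 (s = 1, t = 0) and r₁ = 93 = a·0 + b·1 (s = 0, t = 1); each new remainder r_{k+1} = r_{k-1} − q_k·r_k inherits s_{k+1} = s_{k-1} − q_k·s_k, t_{k+1} = t_{k-1} − q_k·t_k, so r_k = a·s_k + b·t_k at every step:
  q = 1: r = 58, s = 1 − 1·0 = 1, t = 0 − 1·1 = -1  (check: 151·1 + 93·(-1) = 58)
  q = 1: r = 35, s = 0 − 1·1 = -1, t = 1 − 1·(-1) = 2  (check: 151·(-1) + 93·2 = 35)
  q = 1: r = 23, s = 1 − 1·(-1) = 2, t = -1 − 1·2 = -3  (check: 151·2 + 93·(-3) = 23)
  q = 1: r = 12, s = -1 − 1·2 = -3, t = 2 − 1·(-3) = 5  (check: 151·(-3) + 93·5 = 12)
  q = 1: r = 11, s = 2 − 1·(-3) = 5, t = -3 − 1·5 = -8  (check: 151·5 + 93·(-8) = 11)
  q = 1: r = 1, s = -3 − 1·5 = -8, t = 5 − 1·(-8) = 13  (check: 151·(-8) + 93·13 = 1)
The row with r = 1 (the gcd) gives the Bezout coefficients s = -8, t = 13.
Result: 151 · (-8) + 93 · (13) = 1.

gcd(151, 93) = 1; s = -8, t = 13 (check: 151·(-8) + 93·13 = 1).


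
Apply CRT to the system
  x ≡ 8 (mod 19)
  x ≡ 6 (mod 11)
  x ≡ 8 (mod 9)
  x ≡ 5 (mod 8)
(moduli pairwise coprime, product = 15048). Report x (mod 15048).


Product of moduli M = 19 · 11 · 9 · 8 = 15048.
Merge one congruence at a time:
  Start: x ≡ 8 (mod 19).
  Combine with x ≡ 6 (mod 11); new modulus lcm = 209.
    Write x = 8 + 19·t and substitute into x ≡ 6 (mod 11): 19·t ≡ 6 − 8 = -2 (mod 11).
    Reduce coefficients mod 11: 8·t ≡ 9 (mod 11).
    The inverse of 8 mod 11 is 7 (since 8·7 = 56 = 5·11 + 1), so t ≡ 7·9 = 63 ≡ 8 (mod 11).
    Then x = 8 + 19·8 = 160, valid modulo lcm(19, 11) = 209: x ≡ 160 (mod 209).
  Combine with x ≡ 8 (mod 9); new modulus lcm = 1881.
    Write x = 160 + 209·t and substitute into x ≡ 8 (mod 9): 209·t ≡ 8 − 160 = -152 (mod 9).
    Reduce coefficients mod 9: 2·t ≡ 1 (mod 9).
    The inverse of 2 mod 9 is 5 (since 2·5 = 10 = 1·9 + 1), so t ≡ 5·1 = 5 ≡ 5 (mod 9).
    Then x = 160 + 209·5 = 1205, valid modulo lcm(209, 9) = 1881: x ≡ 1205 (mod 1881).
  Combine with x ≡ 5 (mod 8); new modulus lcm = 15048.
    Write x = 1205 + 1881·t and substitute into x ≡ 5 (mod 8): 1881·t ≡ 5 − 1205 = -1200 (mod 8).
    Reduce coefficients mod 8: 1·t ≡ 0 (mod 8).
    So t ≡ 0 (mod 8).
    Then x = 1205 + 1881·0 = 1205, valid modulo lcm(1881, 8) = 15048: x ≡ 1205 (mod 15048).
Verify against each original: 1205 mod 19 = 8, 1205 mod 11 = 6, 1205 mod 9 = 8, 1205 mod 8 = 5.

x ≡ 1205 (mod 15048).


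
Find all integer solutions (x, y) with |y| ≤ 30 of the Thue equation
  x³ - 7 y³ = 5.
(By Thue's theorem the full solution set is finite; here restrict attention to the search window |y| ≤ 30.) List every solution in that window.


The equation is x³ - 7y³ = 5. For fixed y, x³ = 7·y³ + 5, so a solution requires the RHS to be a perfect cube.
Strategy: iterate y from -30 to 30, compute RHS = 7·y³ + 5, and check whether it is a (positive or negative) perfect cube.
Check small values of y:
  y = 0: RHS = 5 is not a perfect cube.
  y = 1: RHS = 12 is not a perfect cube.
  y = -1: RHS = -2 is not a perfect cube.
  y = 2: RHS = 61 is not a perfect cube.
  y = -2: RHS = -51 is not a perfect cube.
  y = 3: RHS = 194 is not a perfect cube.
  y = -3: RHS = -184 is not a perfect cube.
Continuing the search up to |y| = 30 finds no solutions either.
No (x, y) in the scanned range satisfies the equation.

No integer solutions with |y| ≤ 30.


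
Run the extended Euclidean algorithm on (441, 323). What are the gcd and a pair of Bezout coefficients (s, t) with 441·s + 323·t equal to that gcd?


Euclidean algorithm on (441, 323) — divide until remainder is 0:
  441 = 1 · 323 + 118
  323 = 2 · 118 + 87
  118 = 1 · 87 + 31
  87 = 2 · 31 + 25
  31 = 1 · 25 + 6
  25 = 4 · 6 + 1
  6 = 6 · 1 + 0
gcd(441, 323) = 1.
Track Bezout coefficients alongside the remainders: start with r₀ = 441 = a·1 + b·0 (s = 1, t = 0) and r₁ = 323 = a·0 + b·1 (s = 0, t = 1); each new remainder r_{k+1} = r_{k-1} − q_k·r_k inherits s_{k+1} = s_{k-1} − q_k·s_k, t_{k+1} = t_{k-1} − q_k·t_k, so r_k = a·s_k + b·t_k at every step:
  q = 1: r = 118, s = 1 − 1·0 = 1, t = 0 − 1·1 = -1  (check: 441·1 + 323·(-1) = 118)
  q = 2: r = 87, s = 0 − 2·1 = -2, t = 1 − 2·(-1) = 3  (check: 441·(-2) + 323·3 = 87)
  q = 1: r = 31, s = 1 − 1·(-2) = 3, t = -1 − 1·3 = -4  (check: 441·3 + 323·(-4) = 31)
  q = 2: r = 25, s = -2 − 2·3 = -8, t = 3 − 2·(-4) = 11  (check: 441·(-8) + 323·11 = 25)
  q = 1: r = 6, s = 3 − 1·(-8) = 11, t = -4 − 1·11 = -15  (check: 441·11 + 323·(-15) = 6)
  q = 4: r = 1, s = -8 − 4·11 = -52, t = 11 − 4·(-15) = 71  (check: 441·(-52) + 323·71 = 1)
The row with r = 1 (the gcd) gives the Bezout coefficients s = -52, t = 71.
Result: 441 · (-52) + 323 · (71) = 1.

gcd(441, 323) = 1; s = -52, t = 71 (check: 441·(-52) + 323·71 = 1).


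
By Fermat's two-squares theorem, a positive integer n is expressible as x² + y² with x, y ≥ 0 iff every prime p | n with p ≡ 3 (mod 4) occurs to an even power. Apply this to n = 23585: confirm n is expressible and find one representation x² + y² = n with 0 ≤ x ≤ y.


Step 1: Factor n = 23585 = 5 · 53 · 89.
Step 2: Check the mod-4 condition on each prime factor: 5 ≡ 1 (mod 4), exponent 1; 53 ≡ 1 (mod 4), exponent 1; 89 ≡ 1 (mod 4), exponent 1.
All primes ≡ 3 (mod 4) appear to even exponent (or don't appear), so by the two-squares theorem n IS expressible as a sum of two squares.
Step 3: Build a representation. Here n = 5 · 53 · 89 is a product of primes ≡ 1 (mod 4). Each prime p ≡ 1 (mod 4) is itself a sum of two squares; find a² by testing p − a² for a perfect square:
  5: 5 − 1² = 4 = 2² ⇒ 5 = 1² + 2².
  53: 53 − 1² = 52, 53 − 2² = 49 = 7² ⇒ 53 = 2² + 7².
  89: 89 − 1² = 88, 89 − 2² = 85, 89 − 3² = 80, 89 − 4² = 73, 89 − 5² = 64 = 8² ⇒ 89 = 5² + 8².
  Combine using the Brahmagupta–Fibonacci identity (a² + b²)(c² + d²) = (ac − bd)² + (ad + bc)² = (ac + bd)² + (ad − bc)²:
  5 · 53 = 265: from (1² + 2²)(2² + 7²), take (1·2 − 2·7, 1·7 + 2·2) = (2 − 14, 7 + 4) = (-12, 11); dropping signs (only squares matter) gives (12, 11); check 12² + 11² = 144 + 121 = 265 ✓.
  265 · 89 = 23585: from (12² + 11²)(5² + 8²), take (12·5 − 11·8, 12·8 + 11·5) = (60 − 88, 96 + 55) = (-28, 151); dropping signs (only squares matter) gives (28, 151); check 28² + 151² = 784 + 22801 = 23585 ✓.
Step 4: Order so x ≤ y and verify: 28² + 151² = 784 + 22801 = 23585 = n. ✓

n = 23585 = 28² + 151² (one valid representation with x ≤ y).


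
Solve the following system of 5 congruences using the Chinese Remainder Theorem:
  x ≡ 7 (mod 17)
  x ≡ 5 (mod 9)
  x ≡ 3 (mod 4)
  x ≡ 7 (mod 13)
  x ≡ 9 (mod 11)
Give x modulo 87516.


Product of moduli M = 17 · 9 · 4 · 13 · 11 = 87516.
Merge one congruence at a time:
  Start: x ≡ 7 (mod 17).
  Combine with x ≡ 5 (mod 9); new modulus lcm = 153.
    Write x = 7 + 17·t and substitute into x ≡ 5 (mod 9): 17·t ≡ 5 − 7 = -2 (mod 9).
    Reduce coefficients mod 9: 8·t ≡ 7 (mod 9).
    The inverse of 8 mod 9 is 8 (since 8·8 = 64 = 7·9 + 1), so t ≡ 8·7 = 56 ≡ 2 (mod 9).
    Then x = 7 + 17·2 = 41, valid modulo lcm(17, 9) = 153: x ≡ 41 (mod 153).
  Combine with x ≡ 3 (mod 4); new modulus lcm = 612.
    Write x = 41 + 153·t and substitute into x ≡ 3 (mod 4): 153·t ≡ 3 − 41 = -38 (mod 4).
    Reduce coefficients mod 4: 1·t ≡ 2 (mod 4).
    So t ≡ 2 (mod 4).
    Then x = 41 + 153·2 = 347, valid modulo lcm(153, 4) = 612: x ≡ 347 (mod 612).
  Combine with x ≡ 7 (mod 13); new modulus lcm = 7956.
    Write x = 347 + 612·t and substitute into x ≡ 7 (mod 13): 612·t ≡ 7 − 347 = -340 (mod 13).
    Reduce coefficients mod 13: 1·t ≡ 11 (mod 13).
    So t ≡ 11 (mod 13).
    Then x = 347 + 612·11 = 7079, valid modulo lcm(612, 13) = 7956: x ≡ 7079 (mod 7956).
  Combine with x ≡ 9 (mod 11); new modulus lcm = 87516.
    Write x = 7079 + 7956·t and substitute into x ≡ 9 (mod 11): 7956·t ≡ 9 − 7079 = -7070 (mod 11).
    Reduce coefficients mod 11: 3·t ≡ 3 (mod 11).
    The inverse of 3 mod 11 is 4 (since 3·4 = 12 = 1·11 + 1), so t ≡ 4·3 = 12 ≡ 1 (mod 11).
    Then x = 7079 + 7956·1 = 15035, valid modulo lcm(7956, 11) = 87516: x ≡ 15035 (mod 87516).
Verify against each original: 15035 mod 17 = 7, 15035 mod 9 = 5, 15035 mod 4 = 3, 15035 mod 13 = 7, 15035 mod 11 = 9.

x ≡ 15035 (mod 87516).


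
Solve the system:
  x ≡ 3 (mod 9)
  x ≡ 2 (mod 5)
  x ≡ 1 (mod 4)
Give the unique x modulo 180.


Moduli 9, 5, 4 are pairwise coprime; by CRT there is a unique solution modulo M = 9 · 5 · 4 = 180.
Solve pairwise, accumulating the modulus:
  Start with x ≡ 3 (mod 9).
  Combine with x ≡ 2 (mod 5): since gcd(9, 5) = 1, we get a unique residue mod 45.
    Write x = 3 + 9·t and substitute into x ≡ 2 (mod 5): 9·t ≡ 2 − 3 = -1 (mod 5).
    Reduce coefficients mod 5: 4·t ≡ 4 (mod 5).
    The inverse of 4 mod 5 is 4 (since 4·4 = 16 = 3·5 + 1), so t ≡ 4·4 = 16 ≡ 1 (mod 5).
    Then x = 3 + 9·1 = 12, valid modulo lcm(9, 5) = 45: x ≡ 12 (mod 45).
  Combine with x ≡ 1 (mod 4): since gcd(45, 4) = 1, we get a unique residue mod 180.
    Write x = 12 + 45·t and substitute into x ≡ 1 (mod 4): 45·t ≡ 1 − 12 = -11 (mod 4).
    Reduce coefficients mod 4: 1·t ≡ 1 (mod 4).
    So t ≡ 1 (mod 4).
    Then x = 12 + 45·1 = 57, valid modulo lcm(45, 4) = 180: x ≡ 57 (mod 180).
Verify: 57 mod 9 = 3 ✓, 57 mod 5 = 2 ✓, 57 mod 4 = 1 ✓.

x ≡ 57 (mod 180).


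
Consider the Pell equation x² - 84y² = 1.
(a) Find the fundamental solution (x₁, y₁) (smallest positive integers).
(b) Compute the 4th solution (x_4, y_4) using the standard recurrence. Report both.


Step 1: Find the fundamental solution (x₁, y₁) of x² - 84y² = 1.
  Expand √84 as a continued fraction. a₀ = ⌊√84⌋ = 9; iterate m_{k+1} = d_k·a_k − m_k, d_{k+1} = (84 − m_{k+1}²)/d_k, a_{k+1} = ⌊(a₀ + m_{k+1})/d_{k+1}⌋ (starting m₀ = 0, d₀ = 1), with convergents p_k = a_k·p_{k-1} + p_{k-2}, q_k = a_k·q_{k-1} + q_{k-2} (p₋₁ = 1, q₋₁ = 0):
  k = 0: a₀ = 9; p₀/q₀ = 9/1; p₀² − 84·q₀² = 81 − 84 = -3.
  k = 1: m = 9, d = 3, a = ⌊(9 + 9)/3⌋ = 6; p/q = (6·9 + 1)/(6·1 + 0) = 55/6; p² − 84·q² = 3025 − 3024 = 1.
  The first convergent with p² − 84·q² = 1 gives the fundamental solution (x₁, y₁) = (55, 6).
Step 2: Apply the recurrence (x_{n+1}, y_{n+1}) = (x₁x_n + 84y₁y_n, x₁y_n + y₁x_n) repeatedly.
  From (x_1, y_1) = (55, 6): x_2 = 55·55 + 84·6·6 = 6049; y_2 = 55·6 + 6·55 = 660.
  From (x_2, y_2) = (6049, 660): x_3 = 55·6049 + 84·6·660 = 665335; y_3 = 55·660 + 6·6049 = 72594.
  From (x_3, y_3) = (665335, 72594): x_4 = 55·665335 + 84·6·72594 = 73180801; y_4 = 55·72594 + 6·665335 = 7984680.
Step 3: Verify x_4² - 84·y_4² = 5355429635001601 - 5355429635001600 = 1 (should be 1). ✓

(x_1, y_1) = (55, 6); (x_4, y_4) = (73180801, 7984680).


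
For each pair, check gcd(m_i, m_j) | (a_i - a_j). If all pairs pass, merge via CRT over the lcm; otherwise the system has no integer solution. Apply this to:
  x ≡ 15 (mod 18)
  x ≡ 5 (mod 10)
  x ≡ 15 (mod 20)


Moduli 18, 10, 20 are not pairwise coprime, so CRT works modulo lcm(m_i) when all pairwise compatibility conditions hold.
Pairwise compatibility: gcd(m_i, m_j) must divide a_i - a_j for every pair.
Merge one congruence at a time:
  Start: x ≡ 15 (mod 18).
  Combine with x ≡ 5 (mod 10): gcd(18, 10) = 2; 5 - 15 = -10, which IS divisible by 2, so compatible.
    Write x = 15 + 18·t and substitute into x ≡ 5 (mod 10): 18·t ≡ 5 − 15 = -10 (mod 10).
    Divide the congruence (and modulus) by g = 2: 9·t ≡ -5 (mod 5).
    Reduce coefficients mod 5: 4·t ≡ 0 (mod 5).
    The inverse of 4 mod 5 is 4 (since 4·4 = 16 = 3·5 + 1), so t ≡ 4·0 = 0 ≡ 0 (mod 5).
    Then x = 15 + 18·0 = 15, valid modulo lcm(18, 10) = 90: x ≡ 15 (mod 90).
  Combine with x ≡ 15 (mod 20): gcd(90, 20) = 10; 15 - 15 = 0, which IS divisible by 10, so compatible.
    Write x = 15 + 90·t and substitute into x ≡ 15 (mod 20): 90·t ≡ 15 − 15 = 0 (mod 20).
    Divide the congruence (and modulus) by g = 10: 9·t ≡ 0 (mod 2).
    Reduce coefficients mod 2: 1·t ≡ 0 (mod 2).
    So t ≡ 0 (mod 2).
    Then x = 15 + 90·0 = 15, valid modulo lcm(90, 20) = 180: x ≡ 15 (mod 180).
Verify: 15 mod 18 = 15, 15 mod 10 = 5, 15 mod 20 = 15.

x ≡ 15 (mod 180).
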